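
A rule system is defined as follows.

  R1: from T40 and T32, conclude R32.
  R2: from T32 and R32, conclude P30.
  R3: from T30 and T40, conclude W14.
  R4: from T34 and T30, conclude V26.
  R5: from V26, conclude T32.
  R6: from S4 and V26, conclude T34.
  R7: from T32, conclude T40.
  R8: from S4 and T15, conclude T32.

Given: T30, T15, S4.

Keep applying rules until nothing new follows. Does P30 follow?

From S4 and T15, R8 gives T32.
T32 holds, so T40 follows (R7).
From T40 and T32, R1 gives R32.
From T32 and R32, R2 gives P30.

Yes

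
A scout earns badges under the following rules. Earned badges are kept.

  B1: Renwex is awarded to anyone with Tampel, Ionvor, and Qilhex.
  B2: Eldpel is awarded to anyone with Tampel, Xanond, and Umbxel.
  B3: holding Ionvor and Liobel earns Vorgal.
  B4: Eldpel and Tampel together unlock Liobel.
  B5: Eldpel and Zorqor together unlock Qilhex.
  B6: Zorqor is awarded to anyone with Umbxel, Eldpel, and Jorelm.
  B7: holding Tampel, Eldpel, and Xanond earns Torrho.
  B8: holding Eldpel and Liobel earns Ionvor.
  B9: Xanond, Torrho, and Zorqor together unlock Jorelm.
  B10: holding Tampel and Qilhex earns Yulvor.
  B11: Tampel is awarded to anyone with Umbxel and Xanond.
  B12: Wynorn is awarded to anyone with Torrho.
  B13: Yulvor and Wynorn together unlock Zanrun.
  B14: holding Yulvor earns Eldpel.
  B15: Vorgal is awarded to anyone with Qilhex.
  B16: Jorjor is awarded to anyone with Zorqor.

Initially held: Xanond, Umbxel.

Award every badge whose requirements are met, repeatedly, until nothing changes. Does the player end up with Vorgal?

Yes

With Umbxel and Xanond, Tampel is earned (B11).
With Tampel, Xanond, and Umbxel, Eldpel is earned (B2).
With Eldpel and Tampel, Liobel is earned (B4).
With Eldpel and Liobel, Ionvor is earned (B8).
With Ionvor and Liobel, Vorgal is earned (B3).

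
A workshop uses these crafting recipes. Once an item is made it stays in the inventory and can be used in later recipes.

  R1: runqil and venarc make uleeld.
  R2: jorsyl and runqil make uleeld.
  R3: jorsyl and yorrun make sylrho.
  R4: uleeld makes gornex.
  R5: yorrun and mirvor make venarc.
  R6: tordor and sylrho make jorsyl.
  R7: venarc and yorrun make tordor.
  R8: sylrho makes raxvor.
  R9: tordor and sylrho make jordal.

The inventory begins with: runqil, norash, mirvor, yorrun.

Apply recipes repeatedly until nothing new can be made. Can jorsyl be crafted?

jorsyl would need tordor and sylrho (R6), but sylrho is never obtained.

No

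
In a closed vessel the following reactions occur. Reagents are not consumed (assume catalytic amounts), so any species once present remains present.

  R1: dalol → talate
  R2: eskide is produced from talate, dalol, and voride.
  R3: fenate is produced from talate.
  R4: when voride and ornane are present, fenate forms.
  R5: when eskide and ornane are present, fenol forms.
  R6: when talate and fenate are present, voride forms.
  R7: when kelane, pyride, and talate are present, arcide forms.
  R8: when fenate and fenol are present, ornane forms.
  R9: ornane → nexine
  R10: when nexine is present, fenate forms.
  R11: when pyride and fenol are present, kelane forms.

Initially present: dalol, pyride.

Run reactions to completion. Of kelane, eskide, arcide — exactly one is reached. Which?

eskide

dalol present → talate forms (R1).
talate present → fenate forms (R3).
talate and fenate present → voride forms (R6).
talate, dalol, and voride present → eskide forms (R2).
kelane would need pyride and fenol (R11), but fenol never forms. arcide would need kelane, pyride, and talate (R7), but kelane never forms.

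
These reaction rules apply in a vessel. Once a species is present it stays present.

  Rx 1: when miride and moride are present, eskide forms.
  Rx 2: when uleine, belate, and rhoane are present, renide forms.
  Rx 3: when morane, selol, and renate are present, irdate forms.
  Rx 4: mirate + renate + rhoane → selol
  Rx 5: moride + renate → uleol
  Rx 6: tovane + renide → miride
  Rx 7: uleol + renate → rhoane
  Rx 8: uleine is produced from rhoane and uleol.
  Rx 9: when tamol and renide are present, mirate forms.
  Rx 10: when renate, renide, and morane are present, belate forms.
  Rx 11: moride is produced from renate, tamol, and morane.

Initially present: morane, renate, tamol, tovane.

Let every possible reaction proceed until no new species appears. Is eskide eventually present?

No

eskide would need miride and moride (Rx 1), but miride never forms.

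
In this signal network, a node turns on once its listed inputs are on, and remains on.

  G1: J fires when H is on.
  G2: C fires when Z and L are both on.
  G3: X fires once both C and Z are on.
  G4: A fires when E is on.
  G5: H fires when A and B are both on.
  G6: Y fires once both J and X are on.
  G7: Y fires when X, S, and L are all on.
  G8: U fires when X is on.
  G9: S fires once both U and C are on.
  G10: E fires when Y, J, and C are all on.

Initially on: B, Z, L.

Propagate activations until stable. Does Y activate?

Z and L are on, so C fires (G2).
G3: C and Z on → X on.
G8: X on → U on.
U and C are on, so S fires (G9).
G7: X, S, and L on → Y on.

Yes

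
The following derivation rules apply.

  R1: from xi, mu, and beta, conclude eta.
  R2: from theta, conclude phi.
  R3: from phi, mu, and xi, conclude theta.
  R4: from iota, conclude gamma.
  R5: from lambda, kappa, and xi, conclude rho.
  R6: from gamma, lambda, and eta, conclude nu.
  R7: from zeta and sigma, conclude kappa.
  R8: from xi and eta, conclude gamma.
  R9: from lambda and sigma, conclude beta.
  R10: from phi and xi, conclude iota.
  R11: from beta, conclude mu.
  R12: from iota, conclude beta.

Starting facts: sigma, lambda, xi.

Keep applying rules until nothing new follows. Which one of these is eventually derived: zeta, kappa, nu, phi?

nu

lambda and sigma hold, so beta follows (R9).
beta holds, so mu follows (R11).
From xi, mu, and beta, R1 gives eta.
xi and eta hold, so gamma follows (R8).
From gamma, lambda, and eta, R6 gives nu.
kappa would need zeta and sigma (R7), but zeta is never established. phi would need theta (R2), but theta is never established. No rule produces zeta, and it is not given.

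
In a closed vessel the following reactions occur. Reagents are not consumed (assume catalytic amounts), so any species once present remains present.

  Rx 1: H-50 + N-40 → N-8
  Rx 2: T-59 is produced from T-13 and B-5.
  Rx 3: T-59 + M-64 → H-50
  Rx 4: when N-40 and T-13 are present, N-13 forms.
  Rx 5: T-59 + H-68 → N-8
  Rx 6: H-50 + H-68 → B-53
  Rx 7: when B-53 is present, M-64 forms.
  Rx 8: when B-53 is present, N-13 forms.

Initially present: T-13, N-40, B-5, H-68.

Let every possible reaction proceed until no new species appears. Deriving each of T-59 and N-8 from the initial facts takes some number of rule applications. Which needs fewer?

T-59

T-59: T-13 and B-5 present → T-59 forms (Rx 2). [1 rule application]
N-8: T-13 and B-5 present → T-59 forms (Rx 2). T-59 and H-68 present → N-8 forms (Rx 5). [2 rule applications]
T-59 needs fewer.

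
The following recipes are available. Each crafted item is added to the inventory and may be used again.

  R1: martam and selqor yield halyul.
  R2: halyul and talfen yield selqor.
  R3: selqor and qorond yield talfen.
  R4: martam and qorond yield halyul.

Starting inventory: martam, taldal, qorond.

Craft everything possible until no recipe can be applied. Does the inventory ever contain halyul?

martam and qorond → halyul (R4).

Yes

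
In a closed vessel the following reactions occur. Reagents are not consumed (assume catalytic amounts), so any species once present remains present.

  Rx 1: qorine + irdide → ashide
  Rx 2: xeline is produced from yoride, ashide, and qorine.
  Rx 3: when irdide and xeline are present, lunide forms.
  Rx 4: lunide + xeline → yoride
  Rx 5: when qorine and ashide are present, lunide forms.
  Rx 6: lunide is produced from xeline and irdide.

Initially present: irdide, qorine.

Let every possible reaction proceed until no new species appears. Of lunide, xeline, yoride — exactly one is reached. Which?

qorine and irdide present → ashide forms (Rx 1).
qorine and ashide present → lunide forms (Rx 5).
yoride would need lunide and xeline (Rx 4), but xeline never forms. xeline would need yoride, ashide, and qorine (Rx 2), but yoride never forms.

lunide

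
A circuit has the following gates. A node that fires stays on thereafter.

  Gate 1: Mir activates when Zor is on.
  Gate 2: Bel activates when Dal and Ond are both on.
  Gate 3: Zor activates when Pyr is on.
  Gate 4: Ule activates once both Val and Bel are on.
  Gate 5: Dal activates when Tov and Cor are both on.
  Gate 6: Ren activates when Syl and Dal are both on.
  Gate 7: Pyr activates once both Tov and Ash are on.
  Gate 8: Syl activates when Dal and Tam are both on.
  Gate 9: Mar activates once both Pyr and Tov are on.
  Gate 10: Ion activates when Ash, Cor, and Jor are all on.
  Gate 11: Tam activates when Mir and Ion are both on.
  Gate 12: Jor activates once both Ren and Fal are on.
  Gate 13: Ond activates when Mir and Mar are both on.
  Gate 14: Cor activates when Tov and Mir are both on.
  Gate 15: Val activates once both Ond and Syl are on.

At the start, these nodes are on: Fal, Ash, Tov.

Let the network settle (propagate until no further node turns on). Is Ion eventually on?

No

Ion would need Ash, Cor, and Jor (Gate 10), but Jor never turns on.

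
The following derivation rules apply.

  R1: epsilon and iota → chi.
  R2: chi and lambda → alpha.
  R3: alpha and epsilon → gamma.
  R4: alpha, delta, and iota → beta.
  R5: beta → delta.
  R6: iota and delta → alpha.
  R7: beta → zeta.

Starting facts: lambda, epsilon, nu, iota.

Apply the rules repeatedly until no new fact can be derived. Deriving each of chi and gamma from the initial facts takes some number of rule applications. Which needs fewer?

chi

chi: From epsilon and iota, R1 gives chi. [1 rule application]
gamma: From epsilon and iota, R1 gives chi. From chi and lambda, R2 gives alpha. From alpha and epsilon, R3 gives gamma. [3 rule applications]
chi needs fewer.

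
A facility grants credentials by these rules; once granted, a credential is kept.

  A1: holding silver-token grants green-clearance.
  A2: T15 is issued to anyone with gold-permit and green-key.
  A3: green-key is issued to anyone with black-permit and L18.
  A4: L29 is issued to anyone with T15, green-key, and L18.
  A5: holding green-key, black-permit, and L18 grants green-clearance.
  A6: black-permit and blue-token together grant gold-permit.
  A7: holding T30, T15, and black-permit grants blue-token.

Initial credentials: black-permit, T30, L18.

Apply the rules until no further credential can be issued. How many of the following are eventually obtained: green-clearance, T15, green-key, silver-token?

Holding black-permit and L18 grants green-key (A3).
Holding green-key, black-permit, and L18 grants green-clearance (A5).
green-clearance: reached.
T15 would need gold-permit and green-key (A2), but gold-permit is never granted.
green-key: reached.
No rule produces silver-token, and it is not given.
Reached: green-clearance and green-key — 2 of the 4.

2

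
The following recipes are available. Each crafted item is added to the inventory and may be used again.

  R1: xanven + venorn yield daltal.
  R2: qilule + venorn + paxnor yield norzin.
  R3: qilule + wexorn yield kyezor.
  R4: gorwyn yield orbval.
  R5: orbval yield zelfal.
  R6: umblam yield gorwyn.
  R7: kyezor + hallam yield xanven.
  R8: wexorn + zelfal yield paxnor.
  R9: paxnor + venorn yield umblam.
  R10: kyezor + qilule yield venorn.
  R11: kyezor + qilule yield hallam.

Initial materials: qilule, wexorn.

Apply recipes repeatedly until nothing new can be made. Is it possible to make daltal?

qilule + wexorn → kyezor (R3).
kyezor + qilule → venorn (R10).
Using R11, kyezor and qilule make hallam.
Using R7, kyezor and hallam make xanven.
xanven + venorn → daltal (R1).

Yes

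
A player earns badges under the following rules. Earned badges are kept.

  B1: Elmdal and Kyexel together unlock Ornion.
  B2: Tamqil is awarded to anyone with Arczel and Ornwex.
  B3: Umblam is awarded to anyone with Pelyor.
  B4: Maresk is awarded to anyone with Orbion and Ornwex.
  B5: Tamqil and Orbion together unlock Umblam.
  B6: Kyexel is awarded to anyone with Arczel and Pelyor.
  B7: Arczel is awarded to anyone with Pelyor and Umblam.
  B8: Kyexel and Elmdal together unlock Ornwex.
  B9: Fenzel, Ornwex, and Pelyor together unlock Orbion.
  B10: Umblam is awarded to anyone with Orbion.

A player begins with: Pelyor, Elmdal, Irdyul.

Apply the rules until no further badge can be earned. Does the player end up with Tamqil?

Yes

With Pelyor, Umblam is earned (B3).
With Pelyor and Umblam, Arczel is earned (B7).
With Arczel and Pelyor, Kyexel is earned (B6).
With Kyexel and Elmdal, Ornwex is earned (B8).
With Arczel and Ornwex, Tamqil is earned (B2).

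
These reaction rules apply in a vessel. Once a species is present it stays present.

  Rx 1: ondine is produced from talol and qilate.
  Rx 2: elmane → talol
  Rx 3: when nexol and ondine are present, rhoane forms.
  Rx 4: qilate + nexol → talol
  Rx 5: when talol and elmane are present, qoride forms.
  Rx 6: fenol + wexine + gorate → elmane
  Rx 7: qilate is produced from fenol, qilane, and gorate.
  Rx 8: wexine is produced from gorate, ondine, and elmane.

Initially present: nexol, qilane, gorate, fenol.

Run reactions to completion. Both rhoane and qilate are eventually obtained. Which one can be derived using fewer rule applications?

qilate: fenol, qilane, and gorate present → qilate forms (Rx 7). [1 rule application]
rhoane: fenol, qilane, and gorate present → qilate forms (Rx 7). qilate and nexol present → talol forms (Rx 4). talol and qilate present → ondine forms (Rx 1). nexol and ondine present → rhoane forms (Rx 3). [4 rule applications]
qilate needs fewer.

qilate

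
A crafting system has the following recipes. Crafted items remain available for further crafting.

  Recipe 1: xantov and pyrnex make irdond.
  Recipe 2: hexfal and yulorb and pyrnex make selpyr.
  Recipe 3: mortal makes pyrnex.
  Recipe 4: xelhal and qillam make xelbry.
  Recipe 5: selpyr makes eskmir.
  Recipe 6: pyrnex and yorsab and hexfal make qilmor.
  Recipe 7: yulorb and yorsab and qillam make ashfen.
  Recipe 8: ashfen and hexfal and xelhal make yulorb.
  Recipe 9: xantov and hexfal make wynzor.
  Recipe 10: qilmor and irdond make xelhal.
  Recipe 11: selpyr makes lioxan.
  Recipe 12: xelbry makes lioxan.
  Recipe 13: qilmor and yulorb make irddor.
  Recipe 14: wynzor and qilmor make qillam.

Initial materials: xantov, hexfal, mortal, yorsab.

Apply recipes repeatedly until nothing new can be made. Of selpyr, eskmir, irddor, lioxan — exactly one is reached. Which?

lioxan

Using Recipe 9, xantov and hexfal make wynzor.
Using Recipe 3, mortal makes pyrnex.
xantov and pyrnex → irdond (Recipe 1).
Using Recipe 6, pyrnex, yorsab, and hexfal make qilmor.
wynzor and qilmor → qillam (Recipe 14).
qilmor and irdond → xelhal (Recipe 10).
xelhal and qillam → xelbry (Recipe 4).
xelbry → lioxan (Recipe 12).
selpyr would need hexfal, yulorb, and pyrnex (Recipe 2), but yulorb is never obtained. eskmir would need selpyr (Recipe 5), but selpyr is never obtained. irddor would need qilmor and yulorb (Recipe 13), but yulorb is never obtained.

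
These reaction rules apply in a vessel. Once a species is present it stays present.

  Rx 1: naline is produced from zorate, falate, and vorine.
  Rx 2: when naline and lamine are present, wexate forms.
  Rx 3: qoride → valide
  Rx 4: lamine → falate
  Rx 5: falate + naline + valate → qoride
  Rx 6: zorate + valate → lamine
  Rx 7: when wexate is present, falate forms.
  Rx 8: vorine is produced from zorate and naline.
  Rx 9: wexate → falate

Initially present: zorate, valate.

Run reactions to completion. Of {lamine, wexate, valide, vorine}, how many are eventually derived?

zorate and valate present → lamine forms (Rx 6).
lamine: reached.
wexate would need naline and lamine (Rx 2), but naline never forms.
valide would need qoride (Rx 3), but qoride never forms.
vorine would need zorate and naline (Rx 8), but naline never forms.
Reached: lamine — 1 of the 4.

1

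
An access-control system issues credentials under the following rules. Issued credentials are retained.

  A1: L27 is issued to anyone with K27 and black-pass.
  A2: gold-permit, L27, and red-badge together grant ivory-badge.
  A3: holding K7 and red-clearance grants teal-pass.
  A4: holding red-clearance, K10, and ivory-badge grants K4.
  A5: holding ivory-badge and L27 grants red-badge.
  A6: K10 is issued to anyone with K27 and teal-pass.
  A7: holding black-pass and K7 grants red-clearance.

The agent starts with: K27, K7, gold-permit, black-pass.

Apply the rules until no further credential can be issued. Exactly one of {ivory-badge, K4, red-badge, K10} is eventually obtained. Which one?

K10

Holding black-pass and K7 grants red-clearance (A7).
Holding K7 and red-clearance grants teal-pass (A3).
Holding K27 and teal-pass grants K10 (A6).
K4 would need red-clearance, K10, and ivory-badge (A4), but ivory-badge is never granted. red-badge would need ivory-badge and L27 (A5), but ivory-badge is never granted. ivory-badge would need gold-permit, L27, and red-badge (A2), but red-badge is never granted.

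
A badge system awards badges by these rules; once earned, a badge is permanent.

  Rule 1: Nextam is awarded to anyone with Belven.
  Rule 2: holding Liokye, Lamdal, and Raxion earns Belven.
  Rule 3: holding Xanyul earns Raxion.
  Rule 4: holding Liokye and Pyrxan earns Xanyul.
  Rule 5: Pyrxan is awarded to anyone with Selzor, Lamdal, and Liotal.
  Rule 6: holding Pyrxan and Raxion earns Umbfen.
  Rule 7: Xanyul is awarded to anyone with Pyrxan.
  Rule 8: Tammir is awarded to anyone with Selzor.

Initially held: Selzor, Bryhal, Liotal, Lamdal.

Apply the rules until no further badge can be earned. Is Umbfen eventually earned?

Yes

With Selzor, Lamdal, and Liotal, Pyrxan is earned (Rule 5).
With Pyrxan, Xanyul is earned (Rule 7).
With Xanyul, Raxion is earned (Rule 3).
With Pyrxan and Raxion, Umbfen is earned (Rule 6).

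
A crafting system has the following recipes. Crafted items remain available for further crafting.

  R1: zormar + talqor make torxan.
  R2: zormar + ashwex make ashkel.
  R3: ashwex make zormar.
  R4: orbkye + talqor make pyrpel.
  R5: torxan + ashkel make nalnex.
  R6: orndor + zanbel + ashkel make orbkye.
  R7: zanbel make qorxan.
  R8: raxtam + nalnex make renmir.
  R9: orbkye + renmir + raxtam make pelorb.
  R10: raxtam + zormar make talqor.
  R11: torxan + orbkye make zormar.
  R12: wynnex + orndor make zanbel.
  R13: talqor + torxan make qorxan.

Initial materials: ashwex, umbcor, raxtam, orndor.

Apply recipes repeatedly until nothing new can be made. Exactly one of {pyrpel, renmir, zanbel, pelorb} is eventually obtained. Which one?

renmir

ashwex → zormar (R3).
zormar + ashwex → ashkel (R2).
Using R10, raxtam and zormar make talqor.
Using R1, zormar and talqor make torxan.
torxan + ashkel → nalnex (R5).
Using R8, raxtam and nalnex make renmir.
pyrpel would need orbkye and talqor (R4), but orbkye is never obtained. zanbel would need wynnex and orndor (R12), but wynnex is never obtained. pelorb would need orbkye, renmir, and raxtam (R9), but orbkye is never obtained.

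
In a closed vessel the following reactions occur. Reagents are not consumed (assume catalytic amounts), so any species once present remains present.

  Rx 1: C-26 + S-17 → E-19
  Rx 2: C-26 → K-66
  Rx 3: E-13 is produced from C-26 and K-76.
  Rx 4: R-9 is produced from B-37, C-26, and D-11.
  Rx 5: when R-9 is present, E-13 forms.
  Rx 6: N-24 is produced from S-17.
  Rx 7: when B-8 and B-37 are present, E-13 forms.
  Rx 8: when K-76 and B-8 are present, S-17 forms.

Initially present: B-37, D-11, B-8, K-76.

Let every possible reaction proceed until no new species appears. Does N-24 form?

Yes

K-76 and B-8 present → S-17 forms (Rx 8).
S-17 present → N-24 forms (Rx 6).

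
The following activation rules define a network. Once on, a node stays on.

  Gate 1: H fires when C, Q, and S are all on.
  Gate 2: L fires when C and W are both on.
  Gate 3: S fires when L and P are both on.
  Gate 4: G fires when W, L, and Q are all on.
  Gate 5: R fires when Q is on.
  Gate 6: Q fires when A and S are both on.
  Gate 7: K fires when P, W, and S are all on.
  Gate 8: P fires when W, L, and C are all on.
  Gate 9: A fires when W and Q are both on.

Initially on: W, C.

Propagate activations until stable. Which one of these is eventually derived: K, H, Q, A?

K

Gate 2: C and W on → L on.
Gate 8: W, L, and C on → P on.
L and P are on, so S fires (Gate 3).
P, W, and S are on, so K fires (Gate 7).
A would need W and Q (Gate 9), but Q never turns on. Q would need A and S (Gate 6), but A never turns on. H would need C, Q, and S (Gate 1), but Q never turns on.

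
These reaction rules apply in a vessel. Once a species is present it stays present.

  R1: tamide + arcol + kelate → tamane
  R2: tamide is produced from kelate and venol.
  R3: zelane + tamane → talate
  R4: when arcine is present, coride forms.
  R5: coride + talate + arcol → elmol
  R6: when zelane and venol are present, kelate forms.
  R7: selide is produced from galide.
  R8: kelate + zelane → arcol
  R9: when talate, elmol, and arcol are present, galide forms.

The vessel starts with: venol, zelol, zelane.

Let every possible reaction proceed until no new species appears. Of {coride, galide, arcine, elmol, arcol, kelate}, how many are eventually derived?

zelane and venol present → kelate forms (R6).
kelate and zelane present → arcol forms (R8).
coride would need arcine (R4), but arcine never forms.
galide would need talate, elmol, and arcol (R9), but elmol never forms.
No rule produces arcine, and it is not given.
elmol would need coride, talate, and arcol (R5), but coride never forms.
arcol: reached.
kelate: reached.
Reached: arcol and kelate — 2 of the 6.

2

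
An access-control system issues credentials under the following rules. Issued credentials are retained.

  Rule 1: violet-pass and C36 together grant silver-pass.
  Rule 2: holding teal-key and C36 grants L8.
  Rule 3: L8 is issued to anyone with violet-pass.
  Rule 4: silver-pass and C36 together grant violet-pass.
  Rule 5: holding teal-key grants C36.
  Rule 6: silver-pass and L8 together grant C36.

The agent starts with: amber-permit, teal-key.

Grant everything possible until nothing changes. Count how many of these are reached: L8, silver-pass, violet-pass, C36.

Holding teal-key grants C36 (Rule 5).
Holding teal-key and C36 grants L8 (Rule 2).
L8: reached.
silver-pass would need violet-pass and C36 (Rule 1), but violet-pass is never granted.
violet-pass would need silver-pass and C36 (Rule 4), but silver-pass is never granted.
C36: reached.
Reached: L8 and C36 — 2 of the 4.

2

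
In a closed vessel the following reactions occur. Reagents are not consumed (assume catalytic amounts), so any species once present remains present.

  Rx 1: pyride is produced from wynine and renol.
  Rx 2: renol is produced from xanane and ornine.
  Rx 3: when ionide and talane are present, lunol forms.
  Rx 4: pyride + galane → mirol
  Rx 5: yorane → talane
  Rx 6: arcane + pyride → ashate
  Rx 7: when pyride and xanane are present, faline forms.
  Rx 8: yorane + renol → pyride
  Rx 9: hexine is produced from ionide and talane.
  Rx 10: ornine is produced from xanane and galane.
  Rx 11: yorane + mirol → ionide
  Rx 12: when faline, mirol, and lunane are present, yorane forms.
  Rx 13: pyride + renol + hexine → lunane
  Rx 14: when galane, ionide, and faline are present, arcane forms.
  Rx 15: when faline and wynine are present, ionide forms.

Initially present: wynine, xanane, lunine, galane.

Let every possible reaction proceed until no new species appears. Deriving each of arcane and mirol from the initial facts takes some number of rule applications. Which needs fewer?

mirol: xanane and galane present → ornine forms (Rx 10). xanane and ornine present → renol forms (Rx 2). wynine and renol present → pyride forms (Rx 1). pyride and galane present → mirol forms (Rx 4). [4 rule applications]
arcane: xanane and galane present → ornine forms (Rx 10). xanane and ornine present → renol forms (Rx 2). wynine and renol present → pyride forms (Rx 1). pyride and xanane present → faline forms (Rx 7). faline and wynine present → ionide forms (Rx 15). galane, ionide, and faline present → arcane forms (Rx 14). [6 rule applications]
mirol needs fewer.

mirol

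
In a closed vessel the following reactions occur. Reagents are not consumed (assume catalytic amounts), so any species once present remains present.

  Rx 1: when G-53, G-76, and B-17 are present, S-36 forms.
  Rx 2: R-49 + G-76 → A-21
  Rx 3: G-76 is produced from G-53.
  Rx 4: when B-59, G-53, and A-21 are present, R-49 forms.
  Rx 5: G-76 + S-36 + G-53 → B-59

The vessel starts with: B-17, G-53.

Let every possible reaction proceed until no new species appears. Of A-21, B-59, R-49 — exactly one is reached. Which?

G-53 present → G-76 forms (Rx 3).
G-53, G-76, and B-17 present → S-36 forms (Rx 1).
G-76, S-36, and G-53 present → B-59 forms (Rx 5).
A-21 would need R-49 and G-76 (Rx 2), but R-49 never forms. R-49 would need B-59, G-53, and A-21 (Rx 4), but A-21 never forms.

B-59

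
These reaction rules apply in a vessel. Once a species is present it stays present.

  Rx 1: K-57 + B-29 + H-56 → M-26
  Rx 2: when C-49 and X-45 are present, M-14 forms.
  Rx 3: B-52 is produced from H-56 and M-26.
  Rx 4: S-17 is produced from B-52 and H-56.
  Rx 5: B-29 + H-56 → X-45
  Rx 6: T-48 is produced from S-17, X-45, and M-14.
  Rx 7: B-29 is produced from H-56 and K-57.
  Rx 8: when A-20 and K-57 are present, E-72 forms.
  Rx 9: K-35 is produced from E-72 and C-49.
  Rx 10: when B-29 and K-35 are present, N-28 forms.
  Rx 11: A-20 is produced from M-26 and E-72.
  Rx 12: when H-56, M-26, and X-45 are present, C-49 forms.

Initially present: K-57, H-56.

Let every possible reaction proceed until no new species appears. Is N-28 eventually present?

N-28 would need B-29 and K-35 (Rx 10), but K-35 never forms.

No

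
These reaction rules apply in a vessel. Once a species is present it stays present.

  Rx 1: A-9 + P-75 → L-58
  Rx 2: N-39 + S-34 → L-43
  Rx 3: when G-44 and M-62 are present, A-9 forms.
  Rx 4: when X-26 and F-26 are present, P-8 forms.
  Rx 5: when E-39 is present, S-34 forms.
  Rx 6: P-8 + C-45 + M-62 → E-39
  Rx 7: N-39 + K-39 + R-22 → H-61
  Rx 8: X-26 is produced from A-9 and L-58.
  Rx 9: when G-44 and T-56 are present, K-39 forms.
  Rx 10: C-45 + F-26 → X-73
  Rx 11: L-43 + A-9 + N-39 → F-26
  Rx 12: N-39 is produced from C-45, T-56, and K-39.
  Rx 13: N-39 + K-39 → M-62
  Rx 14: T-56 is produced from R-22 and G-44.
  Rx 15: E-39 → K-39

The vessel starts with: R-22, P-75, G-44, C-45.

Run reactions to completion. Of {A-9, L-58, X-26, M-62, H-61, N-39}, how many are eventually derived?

R-22 and G-44 present → T-56 forms (Rx 14).
G-44 and T-56 present → K-39 forms (Rx 9).
C-45, T-56, and K-39 present → N-39 forms (Rx 12).
N-39 and K-39 present → M-62 forms (Rx 13).
N-39, K-39, and R-22 present → H-61 forms (Rx 7).
G-44 and M-62 present → A-9 forms (Rx 3).
A-9 and P-75 present → L-58 forms (Rx 1).
A-9 and L-58 present → X-26 forms (Rx 8).
A-9: reached.
L-58: reached.
X-26: reached.
M-62: reached.
H-61: reached.
N-39: reached.
All 6 are reached.

6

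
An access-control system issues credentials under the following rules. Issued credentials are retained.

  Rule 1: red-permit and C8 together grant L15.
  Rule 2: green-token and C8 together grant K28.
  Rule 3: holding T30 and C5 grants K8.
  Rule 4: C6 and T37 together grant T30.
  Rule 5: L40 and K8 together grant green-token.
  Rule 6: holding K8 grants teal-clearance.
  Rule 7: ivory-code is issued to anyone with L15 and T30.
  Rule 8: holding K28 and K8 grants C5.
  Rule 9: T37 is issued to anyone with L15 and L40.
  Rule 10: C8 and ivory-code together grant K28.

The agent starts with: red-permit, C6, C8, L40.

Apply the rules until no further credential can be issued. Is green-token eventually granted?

No

green-token would need L40 and K8 (Rule 5), but K8 is never granted.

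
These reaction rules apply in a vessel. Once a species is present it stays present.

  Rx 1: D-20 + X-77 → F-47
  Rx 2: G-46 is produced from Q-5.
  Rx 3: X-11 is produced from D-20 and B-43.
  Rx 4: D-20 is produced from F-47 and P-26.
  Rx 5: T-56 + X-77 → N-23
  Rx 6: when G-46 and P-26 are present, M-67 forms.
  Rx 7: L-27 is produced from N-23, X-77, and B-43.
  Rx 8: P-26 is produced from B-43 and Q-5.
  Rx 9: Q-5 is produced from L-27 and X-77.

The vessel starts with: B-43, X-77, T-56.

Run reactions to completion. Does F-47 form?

F-47 would need D-20 and X-77 (Rx 1), but D-20 never forms.

No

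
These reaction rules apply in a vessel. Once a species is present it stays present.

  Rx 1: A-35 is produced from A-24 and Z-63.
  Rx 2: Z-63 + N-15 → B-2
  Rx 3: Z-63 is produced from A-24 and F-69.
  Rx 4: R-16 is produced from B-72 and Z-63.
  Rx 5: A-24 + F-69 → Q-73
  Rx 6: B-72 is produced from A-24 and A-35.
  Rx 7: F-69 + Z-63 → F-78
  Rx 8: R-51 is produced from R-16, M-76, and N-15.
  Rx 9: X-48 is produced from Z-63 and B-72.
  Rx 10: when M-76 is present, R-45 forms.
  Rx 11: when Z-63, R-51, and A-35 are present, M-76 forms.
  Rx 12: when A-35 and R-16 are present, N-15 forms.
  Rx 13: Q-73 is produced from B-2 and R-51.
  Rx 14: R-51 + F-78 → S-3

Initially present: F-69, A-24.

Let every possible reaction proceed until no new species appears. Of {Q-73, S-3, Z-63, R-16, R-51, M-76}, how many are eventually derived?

A-24 and F-69 present → Q-73 forms (Rx 5).
A-24 and F-69 present → Z-63 forms (Rx 3).
A-24 and Z-63 present → A-35 forms (Rx 1).
A-24 and A-35 present → B-72 forms (Rx 6).
B-72 and Z-63 present → R-16 forms (Rx 4).
Q-73: reached.
S-3 would need R-51 and F-78 (Rx 14), but R-51 never forms.
Z-63: reached.
R-16: reached.
R-51 would need R-16, M-76, and N-15 (Rx 8), but M-76 never forms.
M-76 would need Z-63, R-51, and A-35 (Rx 11), but R-51 never forms.
Reached: Q-73, Z-63, and R-16 — 3 of the 6.

3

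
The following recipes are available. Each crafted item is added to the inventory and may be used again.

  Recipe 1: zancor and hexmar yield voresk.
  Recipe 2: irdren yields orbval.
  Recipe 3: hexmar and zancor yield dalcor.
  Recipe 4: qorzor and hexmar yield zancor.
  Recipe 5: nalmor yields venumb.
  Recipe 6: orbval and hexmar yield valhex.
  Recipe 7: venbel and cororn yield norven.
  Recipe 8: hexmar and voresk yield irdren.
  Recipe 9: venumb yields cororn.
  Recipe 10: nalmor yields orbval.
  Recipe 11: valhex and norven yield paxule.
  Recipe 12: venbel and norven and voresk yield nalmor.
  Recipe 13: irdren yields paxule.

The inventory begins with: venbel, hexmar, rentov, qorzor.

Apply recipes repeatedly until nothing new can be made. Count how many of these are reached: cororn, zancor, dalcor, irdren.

qorzor and hexmar → zancor (Recipe 4).
hexmar and zancor → dalcor (Recipe 3).
zancor and hexmar → voresk (Recipe 1).
hexmar and voresk → irdren (Recipe 8).
cororn would need venumb (Recipe 9), but venumb is never obtained.
zancor: reached.
dalcor: reached.
irdren: reached.
Reached: zancor, dalcor, and irdren — 3 of the 4.

3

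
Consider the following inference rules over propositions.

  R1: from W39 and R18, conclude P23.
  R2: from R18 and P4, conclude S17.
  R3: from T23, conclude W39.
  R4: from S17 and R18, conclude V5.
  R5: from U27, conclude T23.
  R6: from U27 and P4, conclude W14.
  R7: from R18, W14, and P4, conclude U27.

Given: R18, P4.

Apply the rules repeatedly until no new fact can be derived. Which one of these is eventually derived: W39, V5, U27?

V5

R18 and P4 hold, so S17 follows (R2).
S17 and R18 hold, so V5 follows (R4).
W39 would need T23 (R3), but T23 is never established. U27 would need R18, W14, and P4 (R7), but W14 is never established.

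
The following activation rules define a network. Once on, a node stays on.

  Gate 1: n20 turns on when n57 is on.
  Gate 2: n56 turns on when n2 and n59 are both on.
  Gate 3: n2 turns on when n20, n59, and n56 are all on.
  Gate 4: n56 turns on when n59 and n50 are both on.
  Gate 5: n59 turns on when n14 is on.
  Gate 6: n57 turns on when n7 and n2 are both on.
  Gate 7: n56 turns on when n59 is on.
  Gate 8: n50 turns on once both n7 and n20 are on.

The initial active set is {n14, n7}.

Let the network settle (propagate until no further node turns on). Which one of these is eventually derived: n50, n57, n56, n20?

n56

Gate 5: n14 on → n59 on.
Gate 7: n59 on → n56 on.
n57 would need n7 and n2 (Gate 6), but n2 never turns on. n20 would need n57 (Gate 1), but n57 never turns on. n50 would need n7 and n20 (Gate 8), but n20 never turns on.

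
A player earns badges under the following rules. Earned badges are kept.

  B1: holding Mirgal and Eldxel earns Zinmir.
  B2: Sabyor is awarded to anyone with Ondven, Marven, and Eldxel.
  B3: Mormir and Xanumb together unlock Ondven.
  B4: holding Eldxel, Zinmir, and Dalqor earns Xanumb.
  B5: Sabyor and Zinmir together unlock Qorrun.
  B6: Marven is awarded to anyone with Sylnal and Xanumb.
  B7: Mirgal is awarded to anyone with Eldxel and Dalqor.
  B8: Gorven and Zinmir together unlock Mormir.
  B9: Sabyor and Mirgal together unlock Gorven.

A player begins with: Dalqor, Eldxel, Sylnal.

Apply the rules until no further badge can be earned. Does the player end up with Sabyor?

Sabyor would need Ondven, Marven, and Eldxel (B2), but Ondven is never earned.

No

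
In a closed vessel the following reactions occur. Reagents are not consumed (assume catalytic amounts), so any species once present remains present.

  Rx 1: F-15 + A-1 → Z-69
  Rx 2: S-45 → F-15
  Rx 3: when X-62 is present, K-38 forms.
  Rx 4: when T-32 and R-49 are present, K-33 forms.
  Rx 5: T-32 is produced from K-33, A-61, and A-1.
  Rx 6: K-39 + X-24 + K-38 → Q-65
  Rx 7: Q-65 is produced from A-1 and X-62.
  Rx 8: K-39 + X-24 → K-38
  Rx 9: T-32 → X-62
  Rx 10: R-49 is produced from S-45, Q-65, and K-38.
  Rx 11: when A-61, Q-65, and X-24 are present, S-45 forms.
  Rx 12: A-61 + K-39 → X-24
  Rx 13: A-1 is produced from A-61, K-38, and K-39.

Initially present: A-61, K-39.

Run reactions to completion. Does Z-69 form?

Yes

A-61 and K-39 present → X-24 forms (Rx 12).
K-39 and X-24 present → K-38 forms (Rx 8).
A-61, K-38, and K-39 present → A-1 forms (Rx 13).
K-39, X-24, and K-38 present → Q-65 forms (Rx 6).
A-61, Q-65, and X-24 present → S-45 forms (Rx 11).
S-45 present → F-15 forms (Rx 2).
F-15 and A-1 present → Z-69 forms (Rx 1).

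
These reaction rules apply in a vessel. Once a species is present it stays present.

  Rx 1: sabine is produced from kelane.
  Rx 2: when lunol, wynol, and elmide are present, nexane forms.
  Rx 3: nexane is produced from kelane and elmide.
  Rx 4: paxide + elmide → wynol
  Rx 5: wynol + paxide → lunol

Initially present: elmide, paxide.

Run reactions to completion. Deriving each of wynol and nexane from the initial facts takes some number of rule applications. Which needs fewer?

wynol: paxide and elmide present → wynol forms (Rx 4). [1 rule application]
nexane: paxide and elmide present → wynol forms (Rx 4). wynol and paxide present → lunol forms (Rx 5). lunol, wynol, and elmide present → nexane forms (Rx 2). [3 rule applications]
wynol needs fewer.

wynol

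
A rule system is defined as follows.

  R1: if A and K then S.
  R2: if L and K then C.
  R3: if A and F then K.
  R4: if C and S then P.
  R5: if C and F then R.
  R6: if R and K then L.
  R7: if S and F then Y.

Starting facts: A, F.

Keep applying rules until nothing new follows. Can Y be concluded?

From A and F, R3 gives K.
From A and K, R1 gives S.
From S and F, R7 gives Y.

Yes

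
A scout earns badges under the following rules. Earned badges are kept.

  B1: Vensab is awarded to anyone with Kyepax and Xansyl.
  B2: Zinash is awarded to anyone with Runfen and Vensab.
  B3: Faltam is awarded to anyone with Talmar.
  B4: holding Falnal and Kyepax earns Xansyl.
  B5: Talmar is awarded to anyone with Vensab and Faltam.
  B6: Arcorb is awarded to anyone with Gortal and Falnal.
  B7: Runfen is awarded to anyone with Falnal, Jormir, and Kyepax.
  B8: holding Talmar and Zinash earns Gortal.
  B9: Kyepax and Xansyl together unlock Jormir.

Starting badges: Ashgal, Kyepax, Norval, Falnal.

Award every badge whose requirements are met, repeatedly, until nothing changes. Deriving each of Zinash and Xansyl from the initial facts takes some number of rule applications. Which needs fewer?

Xansyl

Xansyl: With Falnal and Kyepax, Xansyl is earned (B4). [1 rule application]
Zinash: With Falnal and Kyepax, Xansyl is earned (B4). With Kyepax and Xansyl, Jormir is earned (B9). With Kyepax and Xansyl, Vensab is earned (B1). With Falnal, Jormir, and Kyepax, Runfen is earned (B7). With Runfen and Vensab, Zinash is earned (B2). [5 rule applications]
Xansyl needs fewer.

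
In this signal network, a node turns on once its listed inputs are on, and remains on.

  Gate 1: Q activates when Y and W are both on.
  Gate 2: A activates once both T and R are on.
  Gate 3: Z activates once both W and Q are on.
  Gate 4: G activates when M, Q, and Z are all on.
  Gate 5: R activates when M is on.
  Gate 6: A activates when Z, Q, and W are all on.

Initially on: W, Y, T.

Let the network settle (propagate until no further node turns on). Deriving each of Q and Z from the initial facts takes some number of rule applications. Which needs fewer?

Q

Q: Y and W are on, so Q activates (Gate 1). [1 rule application]
Z: Y and W are on, so Q activates (Gate 1). W and Q are on, so Z activates (Gate 3). [2 rule applications]
Q needs fewer.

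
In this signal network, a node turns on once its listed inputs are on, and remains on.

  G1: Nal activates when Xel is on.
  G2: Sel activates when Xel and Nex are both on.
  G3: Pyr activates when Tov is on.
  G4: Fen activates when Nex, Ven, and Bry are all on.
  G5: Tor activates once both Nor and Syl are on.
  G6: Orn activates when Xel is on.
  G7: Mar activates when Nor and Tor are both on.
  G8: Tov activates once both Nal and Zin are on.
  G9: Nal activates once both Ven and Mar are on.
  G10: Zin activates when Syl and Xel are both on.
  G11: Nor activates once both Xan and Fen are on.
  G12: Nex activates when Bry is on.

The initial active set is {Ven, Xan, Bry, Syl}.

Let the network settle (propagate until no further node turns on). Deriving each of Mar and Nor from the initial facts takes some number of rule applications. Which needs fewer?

Nor

Nor: G12: Bry on → Nex on. G4: Nex, Ven, and Bry on → Fen on. Xan and Fen are on, so Nor activates (G11). [3 rule applications]
Mar: Bry is on, so Nex activates (G12). G4: Nex, Ven, and Bry on → Fen on. Xan and Fen are on, so Nor activates (G11). Nor and Syl are on, so Tor activates (G5). Nor and Tor are on, so Mar activates (G7). [5 rule applications]
Nor needs fewer.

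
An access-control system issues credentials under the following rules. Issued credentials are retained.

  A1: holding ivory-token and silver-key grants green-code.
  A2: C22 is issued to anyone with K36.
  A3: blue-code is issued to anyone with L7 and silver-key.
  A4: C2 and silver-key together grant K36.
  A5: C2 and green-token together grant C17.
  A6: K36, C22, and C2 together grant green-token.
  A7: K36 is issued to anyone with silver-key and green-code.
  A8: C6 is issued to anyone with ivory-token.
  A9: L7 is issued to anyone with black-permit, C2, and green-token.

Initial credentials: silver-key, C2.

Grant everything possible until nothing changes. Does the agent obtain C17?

Holding C2 and silver-key grants K36 (A4).
Holding K36 grants C22 (A2).
Holding K36, C22, and C2 grants green-token (A6).
Holding C2 and green-token grants C17 (A5).

Yes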